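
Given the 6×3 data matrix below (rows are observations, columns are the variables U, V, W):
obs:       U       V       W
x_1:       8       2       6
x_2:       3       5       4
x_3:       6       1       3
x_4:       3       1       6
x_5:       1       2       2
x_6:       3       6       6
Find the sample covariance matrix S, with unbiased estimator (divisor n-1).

Step 1 — column means:
  mean(U) = (8 + 3 + 6 + 3 + 1 + 3) / 6 = 24/6 = 4
  mean(V) = (2 + 5 + 1 + 1 + 2 + 6) / 6 = 17/6 = 2.8333
  mean(W) = (6 + 4 + 3 + 6 + 2 + 6) / 6 = 27/6 = 4.5

Step 2 — sample covariance S[i,j] = (1/(n-1)) · Σ_k (x_{k,i} - mean_i) · (x_{k,j} - mean_j), with n-1 = 5.
  S[U,U] = ((4)·(4) + (-1)·(-1) + (2)·(2) + (-1)·(-1) + (-3)·(-3) + (-1)·(-1)) / 5 = 32/5 = 6.4
  S[U,V] = ((4)·(-0.8333) + (-1)·(2.1667) + (2)·(-1.8333) + (-1)·(-1.8333) + (-3)·(-0.8333) + (-1)·(3.1667)) / 5 = -8/5 = -1.6
  S[U,W] = ((4)·(1.5) + (-1)·(-0.5) + (2)·(-1.5) + (-1)·(1.5) + (-3)·(-2.5) + (-1)·(1.5)) / 5 = 8/5 = 1.6
  S[V,V] = ((-0.8333)·(-0.8333) + (2.1667)·(2.1667) + (-1.8333)·(-1.8333) + (-1.8333)·(-1.8333) + (-0.8333)·(-0.8333) + (3.1667)·(3.1667)) / 5 = 22.8333/5 = 4.5667
  S[V,W] = ((-0.8333)·(1.5) + (2.1667)·(-0.5) + (-1.8333)·(-1.5) + (-1.8333)·(1.5) + (-0.8333)·(-2.5) + (3.1667)·(1.5)) / 5 = 4.5/5 = 0.9
  S[W,W] = ((1.5)·(1.5) + (-0.5)·(-0.5) + (-1.5)·(-1.5) + (1.5)·(1.5) + (-2.5)·(-2.5) + (1.5)·(1.5)) / 5 = 15.5/5 = 3.1

S is symmetric (S[j,i] = S[i,j]). Assembling:

S = [[6.4, -1.6, 1.6],
 [-1.6, 4.5667, 0.9],
 [1.6, 0.9, 3.1]]


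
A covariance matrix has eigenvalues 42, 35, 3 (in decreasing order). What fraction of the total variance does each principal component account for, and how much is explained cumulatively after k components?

Step 1 — total variance = trace(Sigma) = Σ λ_i = 42 + 35 + 3 = 80.

Step 2 — fraction explained by component i = λ_i / Σ λ:
  PC1: 42/80 = 0.525
  PC2: 35/80 = 0.4375
  PC3: 3/80 = 0.0375

Step 3 — cumulative fraction after k components = (λ_1 + ... + λ_k) / Σ λ:
  k = 1: 42/80 = 0.525
  k = 2: (42 + 35)/80 = 77/80 = 0.9625
  k = 3: (42 + 35 + 3)/80 = 80/80 = 1

Summary (fraction, with percent):

explained: PC1 0.525 (52.5%), PC2 0.4375 (43.75%), PC3 0.0375 (3.75%);  cumulative: 0.525, 0.9625, 1


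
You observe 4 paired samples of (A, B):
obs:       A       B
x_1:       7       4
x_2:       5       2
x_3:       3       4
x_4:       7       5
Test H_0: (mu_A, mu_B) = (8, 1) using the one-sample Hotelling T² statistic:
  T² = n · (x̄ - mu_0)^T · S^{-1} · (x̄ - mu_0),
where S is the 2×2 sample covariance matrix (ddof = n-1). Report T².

Step 1 — sample mean vector:
  mean(A) = (7 + 5 + 3 + 7) / 4 = 22/4 = 5.5
  mean(B) = (4 + 2 + 4 + 5) / 4 = 15/4 = 3.75
  x̄ = (5.5, 3.75),  deviation x̄ - mu_0 = (5.5, 3.75) - (8, 1) = (-2.5, 2.75).

Step 2 — sample covariance matrix, S[i,j] = (1/(n-1)) · Σ_k (x_{k,i} - mean_i) · (x_{k,j} - mean_j), divisor n-1 = 3:
  S[A,A] = ((1.5)·(1.5) + (-0.5)·(-0.5) + (-2.5)·(-2.5) + (1.5)·(1.5)) / 3 = 11/3 = 3.6667
  S[A,B] = ((1.5)·(0.25) + (-0.5)·(-1.75) + (-2.5)·(0.25) + (1.5)·(1.25)) / 3 = 2.5/3 = 0.8333
  S[B,B] = ((0.25)·(0.25) + (-1.75)·(-1.75) + (0.25)·(0.25) + (1.25)·(1.25)) / 3 = 4.75/3 = 1.5833
  S = [[3.6667, 0.8333],
 [0.8333, 1.5833]].

Step 3 — invert S. det(S) = 3.6667·1.5833 - (0.8333)² = 5.1111.
  S^{-1} = (1/det) · [[d, -b], [-b, a]] = [[0.3098, -0.163],
 [-0.163, 0.7174]].

Step 4 — quadratic form (x̄ - mu_0)^T · S^{-1} · (x̄ - mu_0):
  S^{-1} · (x̄ - mu_0) = (-1.2228, 2.3804),
  (x̄ - mu_0)^T · [...] = (-2.5)·(-1.2228) + (2.75)·(2.3804) = 9.6033.

Step 5 — scale by n: T² = 4 · 9.6033 = 38.413.

T² ≈ 38.413


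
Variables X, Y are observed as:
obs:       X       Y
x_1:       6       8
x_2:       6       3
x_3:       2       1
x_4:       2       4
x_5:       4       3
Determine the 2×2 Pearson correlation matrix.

Step 1 — column means:
  mean(X) = (6 + 6 + 2 + 2 + 4) / 5 = 20/5 = 4
  mean(Y) = (8 + 3 + 1 + 4 + 3) / 5 = 19/5 = 3.8

Step 2 — sample variances and covariances s[i,j] = (1/(n-1)) · Σ_k (x_{k,i} - mean_i) · (x_{k,j} - mean_j), with n-1 = 4:
  s[X,X] = ((2)·(2) + (2)·(2) + (-2)·(-2) + (-2)·(-2) + (0)·(0)) / 4 = 16/4 = 4
  s[X,Y] = ((2)·(4.2) + (2)·(-0.8) + (-2)·(-2.8) + (-2)·(0.2) + (0)·(-0.8)) / 4 = 12/4 = 3
  s[Y,Y] = ((4.2)·(4.2) + (-0.8)·(-0.8) + (-2.8)·(-2.8) + (0.2)·(0.2) + (-0.8)·(-0.8)) / 4 = 26.8/4 = 6.7
  Sample standard deviations s_i = √(s[i,i]):
  s(X) = √(4) = 2
  s(Y) = √(6.7) = 2.5884

Step 3 — r_{ij} = s_{ij} / (s_i · s_j):
  r[X,X] = 1 (diagonal).
  r[X,Y] = 3 / (2 · 2.5884) = 3 / 5.1769 = 0.5795
  r[Y,Y] = 1 (diagonal).

R is symmetric with unit diagonal. Assembling:

R = [[1, 0.5795],
 [0.5795, 1]]


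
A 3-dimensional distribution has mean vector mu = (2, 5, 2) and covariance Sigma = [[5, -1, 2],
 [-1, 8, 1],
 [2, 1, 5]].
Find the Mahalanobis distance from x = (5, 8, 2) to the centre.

Step 1 — centre the observation: (x - mu) = (3, 3, 0).

Step 2 — invert Sigma (cofactor / det for 3×3, or solve directly):
  Sigma^{-1} = [[0.2532, 0.0455, -0.1104],
 [0.0455, 0.1364, -0.0455],
 [-0.1104, -0.0455, 0.2532]].

Step 3 — form the quadratic (x - mu)^T · Sigma^{-1} · (x - mu):
  Sigma^{-1} · (x - mu) = (0.8961, 0.5455, -0.4675).
  (x - mu)^T · [Sigma^{-1} · (x - mu)] = (3)·(0.8961) + (3)·(0.5455) + (0)·(-0.4675) = 4.3247.

Step 4 — take square root: d = √(4.3247) ≈ 2.0796.

d(x, mu) = √(4.3247) ≈ 2.0796


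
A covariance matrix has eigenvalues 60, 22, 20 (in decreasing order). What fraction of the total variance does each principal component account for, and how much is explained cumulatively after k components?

Step 1 — total variance = trace(Sigma) = Σ λ_i = 60 + 22 + 20 = 102.

Step 2 — fraction explained by component i = λ_i / Σ λ:
  PC1: 60/102 = 0.5882
  PC2: 22/102 = 0.2157
  PC3: 20/102 = 0.1961

Step 3 — cumulative fraction after k components = (λ_1 + ... + λ_k) / Σ λ:
  k = 1: 60/102 = 0.5882
  k = 2: (60 + 22)/102 = 82/102 = 0.8039
  k = 3: (60 + 22 + 20)/102 = 102/102 = 1

Summary (fraction, with percent):

explained: PC1 0.5882 (58.82%), PC2 0.2157 (21.57%), PC3 0.1961 (19.61%);  cumulative: 0.5882, 0.8039, 1


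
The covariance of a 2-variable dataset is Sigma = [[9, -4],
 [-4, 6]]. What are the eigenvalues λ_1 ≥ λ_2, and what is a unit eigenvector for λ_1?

Step 1 — characteristic polynomial of 2×2 Sigma:
  det(Sigma - λI) = λ² - trace · λ + det = 0.
  trace = 9 + 6 = 15, det = 9·6 - (-4)² = 38.
Step 2 — discriminant:
  Δ = trace² - 4·det = 225 - 152 = 73.
Step 3 — eigenvalues:
  λ = (trace ± √Δ)/2 = (15 ± 8.544)/2,
  λ_1 = 11.772,  λ_2 = 3.228.

Step 4 — unit eigenvector for λ_1: solve (Sigma - λ_1 I)v = 0. First row:
  (9 - 11.772)·v_x + (-4)·v_y = 0, i.e. (-2.772)·v_x + (-4)·v_y = 0,
  so v ∝ (b, λ_1 - a) = (-4, 2.772); multiply by -1 so the first entry is positive: u = (4, -2.772).
  ||u|| = √((4)² + (-2.772)²) = √(23.684) ≈ 4.8666,
  v_1 = u/||u|| ≈ (0.8219, -0.5696) (||v_1|| = 1).

λ_1 = 11.772,  λ_2 = 3.228;  v_1 ≈ (0.8219, -0.5696)


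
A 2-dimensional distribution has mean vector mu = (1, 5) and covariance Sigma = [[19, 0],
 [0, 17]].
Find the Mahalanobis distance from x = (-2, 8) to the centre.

Step 1 — centre the observation: (x - mu) = (-3, 3).

Step 2 — invert Sigma. det(Sigma) = 19·17 - (0)² = 323.
  Sigma^{-1} = (1/det) · [[d, -b], [-b, a]] = [[0.0526, 0],
 [0, 0.0588]].

Step 3 — form the quadratic (x - mu)^T · Sigma^{-1} · (x - mu):
  Sigma^{-1} · (x - mu) = (-0.1579, 0.1765).
  (x - mu)^T · [Sigma^{-1} · (x - mu)] = (-3)·(-0.1579) + (3)·(0.1765) = 1.0031.

Step 4 — take square root: d = √(1.0031) ≈ 1.0015.

d(x, mu) = √(1.0031) ≈ 1.0015


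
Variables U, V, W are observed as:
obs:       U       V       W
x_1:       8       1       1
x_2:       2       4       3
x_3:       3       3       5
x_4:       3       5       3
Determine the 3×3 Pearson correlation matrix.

Step 1 — column means:
  mean(U) = (8 + 2 + 3 + 3) / 4 = 16/4 = 4
  mean(V) = (1 + 4 + 3 + 5) / 4 = 13/4 = 3.25
  mean(W) = (1 + 3 + 5 + 3) / 4 = 12/4 = 3

Step 2 — sample variances and covariances s[i,j] = (1/(n-1)) · Σ_k (x_{k,i} - mean_i) · (x_{k,j} - mean_j), with n-1 = 3:
  s[U,U] = ((4)·(4) + (-2)·(-2) + (-1)·(-1) + (-1)·(-1)) / 3 = 22/3 = 7.3333
  s[U,V] = ((4)·(-2.25) + (-2)·(0.75) + (-1)·(-0.25) + (-1)·(1.75)) / 3 = -12/3 = -4
  s[U,W] = ((4)·(-2) + (-2)·(0) + (-1)·(2) + (-1)·(0)) / 3 = -10/3 = -3.3333
  s[V,V] = ((-2.25)·(-2.25) + (0.75)·(0.75) + (-0.25)·(-0.25) + (1.75)·(1.75)) / 3 = 8.75/3 = 2.9167
  s[V,W] = ((-2.25)·(-2) + (0.75)·(0) + (-0.25)·(2) + (1.75)·(0)) / 3 = 4/3 = 1.3333
  s[W,W] = ((-2)·(-2) + (0)·(0) + (2)·(2) + (0)·(0)) / 3 = 8/3 = 2.6667
  Sample standard deviations s_i = √(s[i,i]):
  s(U) = √(7.3333) = 2.708
  s(V) = √(2.9167) = 1.7078
  s(W) = √(2.6667) = 1.633

Step 3 — r_{ij} = s_{ij} / (s_i · s_j):
  r[U,U] = 1 (diagonal).
  r[U,V] = -4 / (2.708 · 1.7078) = -4 / 4.6248 = -0.8649
  r[U,W] = -3.3333 / (2.708 · 1.633) = -3.3333 / 4.4222 = -0.7538
  r[V,V] = 1 (diagonal).
  r[V,W] = 1.3333 / (1.7078 · 1.633) = 1.3333 / 2.7889 = 0.4781
  r[W,W] = 1 (diagonal).

R is symmetric with unit diagonal. Assembling:

R = [[1, -0.8649, -0.7538],
 [-0.8649, 1, 0.4781],
 [-0.7538, 0.4781, 1]]


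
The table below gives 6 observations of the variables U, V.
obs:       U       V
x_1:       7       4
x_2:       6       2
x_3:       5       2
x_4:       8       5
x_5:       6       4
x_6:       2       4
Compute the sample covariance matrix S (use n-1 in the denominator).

Step 1 — column means:
  mean(U) = (7 + 6 + 5 + 8 + 6 + 2) / 6 = 34/6 = 5.6667
  mean(V) = (4 + 2 + 2 + 5 + 4 + 4) / 6 = 21/6 = 3.5

Step 2 — sample covariance S[i,j] = (1/(n-1)) · Σ_k (x_{k,i} - mean_i) · (x_{k,j} - mean_j), with n-1 = 5.
  S[U,U] = ((1.3333)·(1.3333) + (0.3333)·(0.3333) + (-0.6667)·(-0.6667) + (2.3333)·(2.3333) + (0.3333)·(0.3333) + (-3.6667)·(-3.6667)) / 5 = 21.3333/5 = 4.2667
  S[U,V] = ((1.3333)·(0.5) + (0.3333)·(-1.5) + (-0.6667)·(-1.5) + (2.3333)·(1.5) + (0.3333)·(0.5) + (-3.6667)·(0.5)) / 5 = 3/5 = 0.6
  S[V,V] = ((0.5)·(0.5) + (-1.5)·(-1.5) + (-1.5)·(-1.5) + (1.5)·(1.5) + (0.5)·(0.5) + (0.5)·(0.5)) / 5 = 7.5/5 = 1.5

S is symmetric (S[j,i] = S[i,j]). Assembling:

S = [[4.2667, 0.6],
 [0.6, 1.5]]


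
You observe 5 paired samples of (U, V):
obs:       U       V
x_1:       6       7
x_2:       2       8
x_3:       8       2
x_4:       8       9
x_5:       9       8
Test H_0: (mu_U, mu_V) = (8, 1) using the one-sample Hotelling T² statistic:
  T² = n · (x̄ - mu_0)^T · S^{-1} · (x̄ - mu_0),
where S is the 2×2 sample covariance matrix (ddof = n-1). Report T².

Step 1 — sample mean vector:
  mean(U) = (6 + 2 + 8 + 8 + 9) / 5 = 33/5 = 6.6
  mean(V) = (7 + 8 + 2 + 9 + 8) / 5 = 34/5 = 6.8
  x̄ = (6.6, 6.8),  deviation x̄ - mu_0 = (6.6, 6.8) - (8, 1) = (-1.4, 5.8).

Step 2 — sample covariance matrix, S[i,j] = (1/(n-1)) · Σ_k (x_{k,i} - mean_i) · (x_{k,j} - mean_j), divisor n-1 = 4:
  S[U,U] = ((-0.6)·(-0.6) + (-4.6)·(-4.6) + (1.4)·(1.4) + (1.4)·(1.4) + (2.4)·(2.4)) / 4 = 31.2/4 = 7.8
  S[U,V] = ((-0.6)·(0.2) + (-4.6)·(1.2) + (1.4)·(-4.8) + (1.4)·(2.2) + (2.4)·(1.2)) / 4 = -6.4/4 = -1.6
  S[V,V] = ((0.2)·(0.2) + (1.2)·(1.2) + (-4.8)·(-4.8) + (2.2)·(2.2) + (1.2)·(1.2)) / 4 = 30.8/4 = 7.7
  S = [[7.8, -1.6],
 [-1.6, 7.7]].

Step 3 — invert S. det(S) = 7.8·7.7 - (-1.6)² = 57.5.
  S^{-1} = (1/det) · [[d, -b], [-b, a]] = [[0.1339, 0.0278],
 [0.0278, 0.1357]].

Step 4 — quadratic form (x̄ - mu_0)^T · S^{-1} · (x̄ - mu_0):
  S^{-1} · (x̄ - mu_0) = (-0.0261, 0.7478),
  (x̄ - mu_0)^T · [...] = (-1.4)·(-0.0261) + (5.8)·(0.7478) = 4.3739.

Step 5 — scale by n: T² = 5 · 4.3739 = 21.8696.

T² ≈ 21.8696


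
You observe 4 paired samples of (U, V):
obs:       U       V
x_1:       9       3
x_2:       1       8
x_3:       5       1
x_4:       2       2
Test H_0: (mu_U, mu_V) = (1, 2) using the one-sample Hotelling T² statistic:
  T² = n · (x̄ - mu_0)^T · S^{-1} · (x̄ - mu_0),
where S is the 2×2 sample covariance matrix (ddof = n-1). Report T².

Step 1 — sample mean vector:
  mean(U) = (9 + 1 + 5 + 2) / 4 = 17/4 = 4.25
  mean(V) = (3 + 8 + 1 + 2) / 4 = 14/4 = 3.5
  x̄ = (4.25, 3.5),  deviation x̄ - mu_0 = (4.25, 3.5) - (1, 2) = (3.25, 1.5).

Step 2 — sample covariance matrix, S[i,j] = (1/(n-1)) · Σ_k (x_{k,i} - mean_i) · (x_{k,j} - mean_j), divisor n-1 = 3:
  S[U,U] = ((4.75)·(4.75) + (-3.25)·(-3.25) + (0.75)·(0.75) + (-2.25)·(-2.25)) / 3 = 38.75/3 = 12.9167
  S[U,V] = ((4.75)·(-0.5) + (-3.25)·(4.5) + (0.75)·(-2.5) + (-2.25)·(-1.5)) / 3 = -15.5/3 = -5.1667
  S[V,V] = ((-0.5)·(-0.5) + (4.5)·(4.5) + (-2.5)·(-2.5) + (-1.5)·(-1.5)) / 3 = 29/3 = 9.6667
  S = [[12.9167, -5.1667],
 [-5.1667, 9.6667]].

Step 3 — invert S. det(S) = 12.9167·9.6667 - (-5.1667)² = 98.1667.
  S^{-1} = (1/det) · [[d, -b], [-b, a]] = [[0.0985, 0.0526],
 [0.0526, 0.1316]].

Step 4 — quadratic form (x̄ - mu_0)^T · S^{-1} · (x̄ - mu_0):
  S^{-1} · (x̄ - mu_0) = (0.399, 0.3684),
  (x̄ - mu_0)^T · [...] = (3.25)·(0.399) + (1.5)·(0.3684) = 1.8493.

Step 5 — scale by n: T² = 4 · 1.8493 = 7.3973.

T² ≈ 7.3973


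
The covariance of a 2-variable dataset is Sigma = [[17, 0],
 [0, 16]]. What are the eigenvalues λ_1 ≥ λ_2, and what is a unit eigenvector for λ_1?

Step 1 — characteristic polynomial of 2×2 Sigma:
  det(Sigma - λI) = λ² - trace · λ + det = 0.
  trace = 17 + 16 = 33, det = 17·16 - (0)² = 272.
Step 2 — discriminant:
  Δ = trace² - 4·det = 1089 - 1088 = 1.
Step 3 — eigenvalues:
  λ = (trace ± √Δ)/2 = (33 ± 1)/2,
  λ_1 = 17,  λ_2 = 16.

Step 4 — unit eigenvector for λ_1: Sigma is diagonal, so its eigenvectors are the coordinate axes. λ_1 = 17 is the diagonal entry on the first coordinate axis, hence
  v_1 = (1, 0) (||v_1|| = 1).

λ_1 = 17,  λ_2 = 16;  v_1 ≈ (1, 0)


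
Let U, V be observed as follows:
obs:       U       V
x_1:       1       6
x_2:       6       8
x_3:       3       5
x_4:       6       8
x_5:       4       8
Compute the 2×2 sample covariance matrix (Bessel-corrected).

Step 1 — column means:
  mean(U) = (1 + 6 + 3 + 6 + 4) / 5 = 20/5 = 4
  mean(V) = (6 + 8 + 5 + 8 + 8) / 5 = 35/5 = 7

Step 2 — sample covariance S[i,j] = (1/(n-1)) · Σ_k (x_{k,i} - mean_i) · (x_{k,j} - mean_j), with n-1 = 4.
  S[U,U] = ((-3)·(-3) + (2)·(2) + (-1)·(-1) + (2)·(2) + (0)·(0)) / 4 = 18/4 = 4.5
  S[U,V] = ((-3)·(-1) + (2)·(1) + (-1)·(-2) + (2)·(1) + (0)·(1)) / 4 = 9/4 = 2.25
  S[V,V] = ((-1)·(-1) + (1)·(1) + (-2)·(-2) + (1)·(1) + (1)·(1)) / 4 = 8/4 = 2

S is symmetric (S[j,i] = S[i,j]). Assembling:

S = [[4.5, 2.25],
 [2.25, 2]]


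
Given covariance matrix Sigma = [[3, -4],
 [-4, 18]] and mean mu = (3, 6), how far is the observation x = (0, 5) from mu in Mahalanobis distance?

Step 1 — centre the observation: (x - mu) = (-3, -1).

Step 2 — invert Sigma. det(Sigma) = 3·18 - (-4)² = 38.
  Sigma^{-1} = (1/det) · [[d, -b], [-b, a]] = [[0.4737, 0.1053],
 [0.1053, 0.0789]].

Step 3 — form the quadratic (x - mu)^T · Sigma^{-1} · (x - mu):
  Sigma^{-1} · (x - mu) = (-1.5263, -0.3947).
  (x - mu)^T · [Sigma^{-1} · (x - mu)] = (-3)·(-1.5263) + (-1)·(-0.3947) = 4.9737.

Step 4 — take square root: d = √(4.9737) ≈ 2.2302.

d(x, mu) = √(4.9737) ≈ 2.2302


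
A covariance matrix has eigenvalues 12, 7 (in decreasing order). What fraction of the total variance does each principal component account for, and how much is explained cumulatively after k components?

Step 1 — total variance = trace(Sigma) = Σ λ_i = 12 + 7 = 19.

Step 2 — fraction explained by component i = λ_i / Σ λ:
  PC1: 12/19 = 0.6316
  PC2: 7/19 = 0.3684

Step 3 — cumulative fraction after k components = (λ_1 + ... + λ_k) / Σ λ:
  k = 1: 12/19 = 0.6316
  k = 2: (12 + 7)/19 = 19/19 = 1

Summary (fraction, with percent):

explained: PC1 0.6316 (63.16%), PC2 0.3684 (36.84%);  cumulative: 0.6316, 1


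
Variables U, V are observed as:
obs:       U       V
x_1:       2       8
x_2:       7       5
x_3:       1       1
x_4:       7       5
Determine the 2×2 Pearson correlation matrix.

Step 1 — column means:
  mean(U) = (2 + 7 + 1 + 7) / 4 = 17/4 = 4.25
  mean(V) = (8 + 5 + 1 + 5) / 4 = 19/4 = 4.75

Step 2 — sample variances and covariances s[i,j] = (1/(n-1)) · Σ_k (x_{k,i} - mean_i) · (x_{k,j} - mean_j), with n-1 = 3:
  s[U,U] = ((-2.25)·(-2.25) + (2.75)·(2.75) + (-3.25)·(-3.25) + (2.75)·(2.75)) / 3 = 30.75/3 = 10.25
  s[U,V] = ((-2.25)·(3.25) + (2.75)·(0.25) + (-3.25)·(-3.75) + (2.75)·(0.25)) / 3 = 6.25/3 = 2.0833
  s[V,V] = ((3.25)·(3.25) + (0.25)·(0.25) + (-3.75)·(-3.75) + (0.25)·(0.25)) / 3 = 24.75/3 = 8.25
  Sample standard deviations s_i = √(s[i,i]):
  s(U) = √(10.25) = 3.2016
  s(V) = √(8.25) = 2.8723

Step 3 — r_{ij} = s_{ij} / (s_i · s_j):
  r[U,U] = 1 (diagonal).
  r[U,V] = 2.0833 / (3.2016 · 2.8723) = 2.0833 / 9.1958 = 0.2266
  r[V,V] = 1 (diagonal).

R is symmetric with unit diagonal. Assembling:

R = [[1, 0.2266],
 [0.2266, 1]]


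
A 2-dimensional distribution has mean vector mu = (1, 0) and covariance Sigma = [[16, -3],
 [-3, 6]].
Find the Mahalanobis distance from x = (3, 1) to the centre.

Step 1 — centre the observation: (x - mu) = (2, 1).

Step 2 — invert Sigma. det(Sigma) = 16·6 - (-3)² = 87.
  Sigma^{-1} = (1/det) · [[d, -b], [-b, a]] = [[0.069, 0.0345],
 [0.0345, 0.1839]].

Step 3 — form the quadratic (x - mu)^T · Sigma^{-1} · (x - mu):
  Sigma^{-1} · (x - mu) = (0.1724, 0.2529).
  (x - mu)^T · [Sigma^{-1} · (x - mu)] = (2)·(0.1724) + (1)·(0.2529) = 0.5977.

Step 4 — take square root: d = √(0.5977) ≈ 0.7731.

d(x, mu) = √(0.5977) ≈ 0.7731


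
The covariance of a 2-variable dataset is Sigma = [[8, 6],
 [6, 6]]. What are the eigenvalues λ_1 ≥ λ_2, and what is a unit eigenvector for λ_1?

Step 1 — characteristic polynomial of 2×2 Sigma:
  det(Sigma - λI) = λ² - trace · λ + det = 0.
  trace = 8 + 6 = 14, det = 8·6 - (6)² = 12.
Step 2 — discriminant:
  Δ = trace² - 4·det = 196 - 48 = 148.
Step 3 — eigenvalues:
  λ = (trace ± √Δ)/2 = (14 ± 12.1655)/2,
  λ_1 = 13.0828,  λ_2 = 0.9172.

Step 4 — unit eigenvector for λ_1: solve (Sigma - λ_1 I)v = 0. First row:
  (8 - 13.0828)·v_x + (6)·v_y = 0, i.e. (-5.0828)·v_x + (6)·v_y = 0,
  so v ∝ (b, λ_1 - a) = (6, 5.0828) = u.
  ||u|| = √((6)² + (5.0828)²) = √(61.8345) ≈ 7.8635,
  v_1 = u/||u|| ≈ (0.763, 0.6464) (||v_1|| = 1).

λ_1 = 13.0828,  λ_2 = 0.9172;  v_1 ≈ (0.763, 0.6464)


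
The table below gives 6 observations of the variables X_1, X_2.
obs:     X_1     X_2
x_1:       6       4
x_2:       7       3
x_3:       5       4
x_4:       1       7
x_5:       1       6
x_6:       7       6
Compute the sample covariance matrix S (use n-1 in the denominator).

Step 1 — column means:
  mean(X_1) = (6 + 7 + 5 + 1 + 1 + 7) / 6 = 27/6 = 4.5
  mean(X_2) = (4 + 3 + 4 + 7 + 6 + 6) / 6 = 30/6 = 5

Step 2 — sample covariance S[i,j] = (1/(n-1)) · Σ_k (x_{k,i} - mean_i) · (x_{k,j} - mean_j), with n-1 = 5.
  S[X_1,X_1] = ((1.5)·(1.5) + (2.5)·(2.5) + (0.5)·(0.5) + (-3.5)·(-3.5) + (-3.5)·(-3.5) + (2.5)·(2.5)) / 5 = 39.5/5 = 7.9
  S[X_1,X_2] = ((1.5)·(-1) + (2.5)·(-2) + (0.5)·(-1) + (-3.5)·(2) + (-3.5)·(1) + (2.5)·(1)) / 5 = -15/5 = -3
  S[X_2,X_2] = ((-1)·(-1) + (-2)·(-2) + (-1)·(-1) + (2)·(2) + (1)·(1) + (1)·(1)) / 5 = 12/5 = 2.4

S is symmetric (S[j,i] = S[i,j]). Assembling:

S = [[7.9, -3],
 [-3, 2.4]]


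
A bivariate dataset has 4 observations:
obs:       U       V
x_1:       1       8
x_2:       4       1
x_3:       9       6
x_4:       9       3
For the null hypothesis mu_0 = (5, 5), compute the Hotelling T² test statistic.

Step 1 — sample mean vector:
  mean(U) = (1 + 4 + 9 + 9) / 4 = 23/4 = 5.75
  mean(V) = (8 + 1 + 6 + 3) / 4 = 18/4 = 4.5
  x̄ = (5.75, 4.5),  deviation x̄ - mu_0 = (5.75, 4.5) - (5, 5) = (0.75, -0.5).

Step 2 — sample covariance matrix, S[i,j] = (1/(n-1)) · Σ_k (x_{k,i} - mean_i) · (x_{k,j} - mean_j), divisor n-1 = 3:
  S[U,U] = ((-4.75)·(-4.75) + (-1.75)·(-1.75) + (3.25)·(3.25) + (3.25)·(3.25)) / 3 = 46.75/3 = 15.5833
  S[U,V] = ((-4.75)·(3.5) + (-1.75)·(-3.5) + (3.25)·(1.5) + (3.25)·(-1.5)) / 3 = -10.5/3 = -3.5
  S[V,V] = ((3.5)·(3.5) + (-3.5)·(-3.5) + (1.5)·(1.5) + (-1.5)·(-1.5)) / 3 = 29/3 = 9.6667
  S = [[15.5833, -3.5],
 [-3.5, 9.6667]].

Step 3 — invert S. det(S) = 15.5833·9.6667 - (-3.5)² = 138.3889.
  S^{-1} = (1/det) · [[d, -b], [-b, a]] = [[0.0699, 0.0253],
 [0.0253, 0.1126]].

Step 4 — quadratic form (x̄ - mu_0)^T · S^{-1} · (x̄ - mu_0):
  S^{-1} · (x̄ - mu_0) = (0.0397, -0.0373),
  (x̄ - mu_0)^T · [...] = (0.75)·(0.0397) + (-0.5)·(-0.0373) = 0.0485.

Step 5 — scale by n: T² = 4 · 0.0485 = 0.1939.

T² ≈ 0.1939


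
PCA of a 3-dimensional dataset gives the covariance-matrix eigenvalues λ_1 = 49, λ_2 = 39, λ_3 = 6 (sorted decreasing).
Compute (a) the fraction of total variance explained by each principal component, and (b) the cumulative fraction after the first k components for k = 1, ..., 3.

Step 1 — total variance = trace(Sigma) = Σ λ_i = 49 + 39 + 6 = 94.

Step 2 — fraction explained by component i = λ_i / Σ λ:
  PC1: 49/94 = 0.5213
  PC2: 39/94 = 0.4149
  PC3: 6/94 = 0.0638

Step 3 — cumulative fraction after k components = (λ_1 + ... + λ_k) / Σ λ:
  k = 1: 49/94 = 0.5213
  k = 2: (49 + 39)/94 = 88/94 = 0.9362
  k = 3: (49 + 39 + 6)/94 = 94/94 = 1

Summary (fraction, with percent):

explained: PC1 0.5213 (52.13%), PC2 0.4149 (41.49%), PC3 0.0638 (6.38%);  cumulative: 0.5213, 0.9362, 1


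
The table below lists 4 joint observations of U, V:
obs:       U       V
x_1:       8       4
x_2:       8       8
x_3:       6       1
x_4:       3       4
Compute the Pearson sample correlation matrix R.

Step 1 — column means:
  mean(U) = (8 + 8 + 6 + 3) / 4 = 25/4 = 6.25
  mean(V) = (4 + 8 + 1 + 4) / 4 = 17/4 = 4.25

Step 2 — sample variances and covariances s[i,j] = (1/(n-1)) · Σ_k (x_{k,i} - mean_i) · (x_{k,j} - mean_j), with n-1 = 3:
  s[U,U] = ((1.75)·(1.75) + (1.75)·(1.75) + (-0.25)·(-0.25) + (-3.25)·(-3.25)) / 3 = 16.75/3 = 5.5833
  s[U,V] = ((1.75)·(-0.25) + (1.75)·(3.75) + (-0.25)·(-3.25) + (-3.25)·(-0.25)) / 3 = 7.75/3 = 2.5833
  s[V,V] = ((-0.25)·(-0.25) + (3.75)·(3.75) + (-3.25)·(-3.25) + (-0.25)·(-0.25)) / 3 = 24.75/3 = 8.25
  Sample standard deviations s_i = √(s[i,i]):
  s(U) = √(5.5833) = 2.3629
  s(V) = √(8.25) = 2.8723

Step 3 — r_{ij} = s_{ij} / (s_i · s_j):
  r[U,U] = 1 (diagonal).
  r[U,V] = 2.5833 / (2.3629 · 2.8723) = 2.5833 / 6.7869 = 0.3806
  r[V,V] = 1 (diagonal).

R is symmetric with unit diagonal. Assembling:

R = [[1, 0.3806],
 [0.3806, 1]]


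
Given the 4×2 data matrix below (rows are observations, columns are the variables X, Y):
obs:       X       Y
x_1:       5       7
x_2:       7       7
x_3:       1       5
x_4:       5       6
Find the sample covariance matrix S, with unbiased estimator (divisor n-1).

Step 1 — column means:
  mean(X) = (5 + 7 + 1 + 5) / 4 = 18/4 = 4.5
  mean(Y) = (7 + 7 + 5 + 6) / 4 = 25/4 = 6.25

Step 2 — sample covariance S[i,j] = (1/(n-1)) · Σ_k (x_{k,i} - mean_i) · (x_{k,j} - mean_j), with n-1 = 3.
  S[X,X] = ((0.5)·(0.5) + (2.5)·(2.5) + (-3.5)·(-3.5) + (0.5)·(0.5)) / 3 = 19/3 = 6.3333
  S[X,Y] = ((0.5)·(0.75) + (2.5)·(0.75) + (-3.5)·(-1.25) + (0.5)·(-0.25)) / 3 = 6.5/3 = 2.1667
  S[Y,Y] = ((0.75)·(0.75) + (0.75)·(0.75) + (-1.25)·(-1.25) + (-0.25)·(-0.25)) / 3 = 2.75/3 = 0.9167

S is symmetric (S[j,i] = S[i,j]). Assembling:

S = [[6.3333, 2.1667],
 [2.1667, 0.9167]]


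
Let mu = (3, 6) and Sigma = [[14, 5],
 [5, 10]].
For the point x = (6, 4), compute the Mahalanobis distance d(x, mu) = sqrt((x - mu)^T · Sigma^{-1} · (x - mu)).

Step 1 — centre the observation: (x - mu) = (3, -2).

Step 2 — invert Sigma. det(Sigma) = 14·10 - (5)² = 115.
  Sigma^{-1} = (1/det) · [[d, -b], [-b, a]] = [[0.087, -0.0435],
 [-0.0435, 0.1217]].

Step 3 — form the quadratic (x - mu)^T · Sigma^{-1} · (x - mu):
  Sigma^{-1} · (x - mu) = (0.3478, -0.3739).
  (x - mu)^T · [Sigma^{-1} · (x - mu)] = (3)·(0.3478) + (-2)·(-0.3739) = 1.7913.

Step 4 — take square root: d = √(1.7913) ≈ 1.3384.

d(x, mu) = √(1.7913) ≈ 1.3384


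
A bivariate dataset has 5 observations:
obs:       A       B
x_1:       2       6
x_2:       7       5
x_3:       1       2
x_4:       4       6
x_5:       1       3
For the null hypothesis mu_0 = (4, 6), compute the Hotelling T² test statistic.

Step 1 — sample mean vector:
  mean(A) = (2 + 7 + 1 + 4 + 1) / 5 = 15/5 = 3
  mean(B) = (6 + 5 + 2 + 6 + 3) / 5 = 22/5 = 4.4
  x̄ = (3, 4.4),  deviation x̄ - mu_0 = (3, 4.4) - (4, 6) = (-1, -1.6).

Step 2 — sample covariance matrix, S[i,j] = (1/(n-1)) · Σ_k (x_{k,i} - mean_i) · (x_{k,j} - mean_j), divisor n-1 = 4:
  S[A,A] = ((-1)·(-1) + (4)·(4) + (-2)·(-2) + (1)·(1) + (-2)·(-2)) / 4 = 26/4 = 6.5
  S[A,B] = ((-1)·(1.6) + (4)·(0.6) + (-2)·(-2.4) + (1)·(1.6) + (-2)·(-1.4)) / 4 = 10/4 = 2.5
  S[B,B] = ((1.6)·(1.6) + (0.6)·(0.6) + (-2.4)·(-2.4) + (1.6)·(1.6) + (-1.4)·(-1.4)) / 4 = 13.2/4 = 3.3
  S = [[6.5, 2.5],
 [2.5, 3.3]].

Step 3 — invert S. det(S) = 6.5·3.3 - (2.5)² = 15.2.
  S^{-1} = (1/det) · [[d, -b], [-b, a]] = [[0.2171, -0.1645],
 [-0.1645, 0.4276]].

Step 4 — quadratic form (x̄ - mu_0)^T · S^{-1} · (x̄ - mu_0):
  S^{-1} · (x̄ - mu_0) = (0.0461, -0.5197),
  (x̄ - mu_0)^T · [...] = (-1)·(0.0461) + (-1.6)·(-0.5197) = 0.7855.

Step 5 — scale by n: T² = 5 · 0.7855 = 3.9276.

T² ≈ 3.9276


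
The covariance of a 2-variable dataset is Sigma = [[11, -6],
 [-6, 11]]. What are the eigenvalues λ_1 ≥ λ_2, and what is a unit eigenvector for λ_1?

Step 1 — characteristic polynomial of 2×2 Sigma:
  det(Sigma - λI) = λ² - trace · λ + det = 0.
  trace = 11 + 11 = 22, det = 11·11 - (-6)² = 85.
Step 2 — discriminant:
  Δ = trace² - 4·det = 484 - 340 = 144.
Step 3 — eigenvalues:
  λ = (trace ± √Δ)/2 = (22 ± 12)/2,
  λ_1 = 17,  λ_2 = 5.

Step 4 — unit eigenvector for λ_1: solve (Sigma - λ_1 I)v = 0. First row:
  (11 - 17)·v_x + (-6)·v_y = 0, i.e. (-6)·v_x + (-6)·v_y = 0,
  so v ∝ (b, λ_1 - a) = (-6, 6); multiply by -1 so the first entry is positive: u = (6, -6).
  ||u|| = √((6)² + (-6)²) = √(72) ≈ 8.4853,
  v_1 = u/||u|| ≈ (0.7071, -0.7071) (||v_1|| = 1).

λ_1 = 17,  λ_2 = 5;  v_1 ≈ (0.7071, -0.7071)


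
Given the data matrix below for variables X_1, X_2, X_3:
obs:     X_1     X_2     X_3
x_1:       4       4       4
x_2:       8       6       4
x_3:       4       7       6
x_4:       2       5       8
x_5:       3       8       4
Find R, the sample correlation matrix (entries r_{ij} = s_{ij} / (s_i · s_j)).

Step 1 — column means:
  mean(X_1) = (4 + 8 + 4 + 2 + 3) / 5 = 21/5 = 4.2
  mean(X_2) = (4 + 6 + 7 + 5 + 8) / 5 = 30/5 = 6
  mean(X_3) = (4 + 4 + 6 + 8 + 4) / 5 = 26/5 = 5.2

Step 2 — sample variances and covariances s[i,j] = (1/(n-1)) · Σ_k (x_{k,i} - mean_i) · (x_{k,j} - mean_j), with n-1 = 4:
  s[X_1,X_1] = ((-0.2)·(-0.2) + (3.8)·(3.8) + (-0.2)·(-0.2) + (-2.2)·(-2.2) + (-1.2)·(-1.2)) / 4 = 20.8/4 = 5.2
  s[X_1,X_2] = ((-0.2)·(-2) + (3.8)·(0) + (-0.2)·(1) + (-2.2)·(-1) + (-1.2)·(2)) / 4 = 0/4 = 0
  s[X_1,X_3] = ((-0.2)·(-1.2) + (3.8)·(-1.2) + (-0.2)·(0.8) + (-2.2)·(2.8) + (-1.2)·(-1.2)) / 4 = -9.2/4 = -2.3
  s[X_2,X_2] = ((-2)·(-2) + (0)·(0) + (1)·(1) + (-1)·(-1) + (2)·(2)) / 4 = 10/4 = 2.5
  s[X_2,X_3] = ((-2)·(-1.2) + (0)·(-1.2) + (1)·(0.8) + (-1)·(2.8) + (2)·(-1.2)) / 4 = -2/4 = -0.5
  s[X_3,X_3] = ((-1.2)·(-1.2) + (-1.2)·(-1.2) + (0.8)·(0.8) + (2.8)·(2.8) + (-1.2)·(-1.2)) / 4 = 12.8/4 = 3.2
  Sample standard deviations s_i = √(s[i,i]):
  s(X_1) = √(5.2) = 2.2804
  s(X_2) = √(2.5) = 1.5811
  s(X_3) = √(3.2) = 1.7889

Step 3 — r_{ij} = s_{ij} / (s_i · s_j):
  r[X_1,X_1] = 1 (diagonal).
  r[X_1,X_2] = 0 / (2.2804 · 1.5811) = 0 / 3.6056 = 0
  r[X_1,X_3] = -2.3 / (2.2804 · 1.7889) = -2.3 / 4.0792 = -0.5638
  r[X_2,X_2] = 1 (diagonal).
  r[X_2,X_3] = -0.5 / (1.5811 · 1.7889) = -0.5 / 2.8284 = -0.1768
  r[X_3,X_3] = 1 (diagonal).

R is symmetric with unit diagonal. Assembling:

R = [[1, 0, -0.5638],
 [0, 1, -0.1768],
 [-0.5638, -0.1768, 1]]


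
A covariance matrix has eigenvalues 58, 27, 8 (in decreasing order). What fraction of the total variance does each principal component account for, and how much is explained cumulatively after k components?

Step 1 — total variance = trace(Sigma) = Σ λ_i = 58 + 27 + 8 = 93.

Step 2 — fraction explained by component i = λ_i / Σ λ:
  PC1: 58/93 = 0.6237
  PC2: 27/93 = 0.2903
  PC3: 8/93 = 0.086

Step 3 — cumulative fraction after k components = (λ_1 + ... + λ_k) / Σ λ:
  k = 1: 58/93 = 0.6237
  k = 2: (58 + 27)/93 = 85/93 = 0.914
  k = 3: (58 + 27 + 8)/93 = 93/93 = 1

Summary (fraction, with percent):

explained: PC1 0.6237 (62.37%), PC2 0.2903 (29.03%), PC3 0.086 (8.6%);  cumulative: 0.6237, 0.914, 1


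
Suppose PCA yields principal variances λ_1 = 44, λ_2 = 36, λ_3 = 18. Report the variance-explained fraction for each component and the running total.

Step 1 — total variance = trace(Sigma) = Σ λ_i = 44 + 36 + 18 = 98.

Step 2 — fraction explained by component i = λ_i / Σ λ:
  PC1: 44/98 = 0.449
  PC2: 36/98 = 0.3673
  PC3: 18/98 = 0.1837

Step 3 — cumulative fraction after k components = (λ_1 + ... + λ_k) / Σ λ:
  k = 1: 44/98 = 0.449
  k = 2: (44 + 36)/98 = 80/98 = 0.8163
  k = 3: (44 + 36 + 18)/98 = 98/98 = 1

Summary (fraction, with percent):

explained: PC1 0.449 (44.9%), PC2 0.3673 (36.73%), PC3 0.1837 (18.37%);  cumulative: 0.449, 0.8163, 1


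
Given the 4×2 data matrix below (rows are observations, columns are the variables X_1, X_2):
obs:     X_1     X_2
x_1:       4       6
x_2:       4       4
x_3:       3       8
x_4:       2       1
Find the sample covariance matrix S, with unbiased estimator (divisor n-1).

Step 1 — column means:
  mean(X_1) = (4 + 4 + 3 + 2) / 4 = 13/4 = 3.25
  mean(X_2) = (6 + 4 + 8 + 1) / 4 = 19/4 = 4.75

Step 2 — sample covariance S[i,j] = (1/(n-1)) · Σ_k (x_{k,i} - mean_i) · (x_{k,j} - mean_j), with n-1 = 3.
  S[X_1,X_1] = ((0.75)·(0.75) + (0.75)·(0.75) + (-0.25)·(-0.25) + (-1.25)·(-1.25)) / 3 = 2.75/3 = 0.9167
  S[X_1,X_2] = ((0.75)·(1.25) + (0.75)·(-0.75) + (-0.25)·(3.25) + (-1.25)·(-3.75)) / 3 = 4.25/3 = 1.4167
  S[X_2,X_2] = ((1.25)·(1.25) + (-0.75)·(-0.75) + (3.25)·(3.25) + (-3.75)·(-3.75)) / 3 = 26.75/3 = 8.9167

S is symmetric (S[j,i] = S[i,j]). Assembling:

S = [[0.9167, 1.4167],
 [1.4167, 8.9167]]


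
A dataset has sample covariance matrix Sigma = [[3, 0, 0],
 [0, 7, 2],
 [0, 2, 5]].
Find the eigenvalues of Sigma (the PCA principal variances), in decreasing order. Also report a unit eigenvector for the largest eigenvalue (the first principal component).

Step 1 — characteristic polynomial p(λ) = det(λI - Sigma) = λ³ - tr·λ² + c_1·λ - det, where tr = trace, c_1 = sum of the principal 2×2 minors, det = det(Sigma):
  tr = 3 + 7 + 5 = 15,
  c_1 = (3·7 - (0)²) + (3·5 - (0)²) + (7·5 - (2)²) = 21 + 15 + 31 = 67,
  det = 3·(7·5 - (2)²) - (0)·((0)·5 - (2)·(0)) + (0)·((0)·(2) - 7·(0)) = 3·(31) - (0)·(0) + (0)·(0) = 93.
  So p(λ) = λ³ - 15λ² + 67λ - 93.
Step 2 — look for an integer root (rational root theorem: any rational root is an integer divisor of 93). Testing λ = 3:
  p(3) = 27 - 135 + 201 - 93 = 0  ✓
  Dividing out (λ - 3): p(λ) = (λ - 3)(λ² - 12λ + 31).
Step 3 — remaining eigenvalues from the quadratic λ² - 12λ + 31 = 0:
  Δ = 12² - 4·31 = 144 - 124 = 20,  λ = (12 ± √20)/2 = (12 ± 4.4721)/2 ≈ 8.2361 or 3.7639.
  Sorted: λ_1 = 8.2361,  λ_2 = 3.7639,  λ_3 = 3  (check: sum = 15 = tr ✓).

Step 4 — unit eigenvector for λ_1 ≈ 8.2361: v spans the null space of (Sigma - λ_1 I), whose rows are
  r_1 = (-5.2361, 0, 0),  r_2 = (0, -1.2361, 2),  r_3 = (0, 2, -3.2361).
  v is orthogonal to every row, so take v ∝ r_1 × r_2 = ((0)·(2) - (0)·(-1.2361), (0)·(0) - (-5.2361)·(2), (-5.2361)·(-1.2361) - (0)·(0)) ≈ (0, 10.4721, 6.4721).
  Let u = (0, 10.4721, 6.4721).
  ||u|| = √((0)² + (10.4721)² + (6.4721)²) = √(151.5542) ≈ 12.3107,  v_1 = u/||u|| ≈ (0, 0.8507, 0.5257) (||v_1|| = 1).

λ_1 = 8.2361,  λ_2 = 3.7639,  λ_3 = 3;  v_1 ≈ (0, 0.8507, 0.5257)


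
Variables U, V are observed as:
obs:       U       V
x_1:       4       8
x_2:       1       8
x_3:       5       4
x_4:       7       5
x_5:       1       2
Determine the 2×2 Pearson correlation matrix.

Step 1 — column means:
  mean(U) = (4 + 1 + 5 + 7 + 1) / 5 = 18/5 = 3.6
  mean(V) = (8 + 8 + 4 + 5 + 2) / 5 = 27/5 = 5.4

Step 2 — sample variances and covariances s[i,j] = (1/(n-1)) · Σ_k (x_{k,i} - mean_i) · (x_{k,j} - mean_j), with n-1 = 4:
  s[U,U] = ((0.4)·(0.4) + (-2.6)·(-2.6) + (1.4)·(1.4) + (3.4)·(3.4) + (-2.6)·(-2.6)) / 4 = 27.2/4 = 6.8
  s[U,V] = ((0.4)·(2.6) + (-2.6)·(2.6) + (1.4)·(-1.4) + (3.4)·(-0.4) + (-2.6)·(-3.4)) / 4 = -0.2/4 = -0.05
  s[V,V] = ((2.6)·(2.6) + (2.6)·(2.6) + (-1.4)·(-1.4) + (-0.4)·(-0.4) + (-3.4)·(-3.4)) / 4 = 27.2/4 = 6.8
  Sample standard deviations s_i = √(s[i,i]):
  s(U) = √(6.8) = 2.6077
  s(V) = √(6.8) = 2.6077

Step 3 — r_{ij} = s_{ij} / (s_i · s_j):
  r[U,U] = 1 (diagonal).
  r[U,V] = -0.05 / (2.6077 · 2.6077) = -0.05 / 6.8 = -0.0074
  r[V,V] = 1 (diagonal).

R is symmetric with unit diagonal. Assembling:

R = [[1, -0.0074],
 [-0.0074, 1]]


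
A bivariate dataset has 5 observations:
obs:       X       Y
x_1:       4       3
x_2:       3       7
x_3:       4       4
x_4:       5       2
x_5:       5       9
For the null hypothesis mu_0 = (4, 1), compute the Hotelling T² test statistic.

Step 1 — sample mean vector:
  mean(X) = (4 + 3 + 4 + 5 + 5) / 5 = 21/5 = 4.2
  mean(Y) = (3 + 7 + 4 + 2 + 9) / 5 = 25/5 = 5
  x̄ = (4.2, 5),  deviation x̄ - mu_0 = (4.2, 5) - (4, 1) = (0.2, 4).

Step 2 — sample covariance matrix, S[i,j] = (1/(n-1)) · Σ_k (x_{k,i} - mean_i) · (x_{k,j} - mean_j), divisor n-1 = 4:
  S[X,X] = ((-0.2)·(-0.2) + (-1.2)·(-1.2) + (-0.2)·(-0.2) + (0.8)·(0.8) + (0.8)·(0.8)) / 4 = 2.8/4 = 0.7
  S[X,Y] = ((-0.2)·(-2) + (-1.2)·(2) + (-0.2)·(-1) + (0.8)·(-3) + (0.8)·(4)) / 4 = -1/4 = -0.25
  S[Y,Y] = ((-2)·(-2) + (2)·(2) + (-1)·(-1) + (-3)·(-3) + (4)·(4)) / 4 = 34/4 = 8.5
  S = [[0.7, -0.25],
 [-0.25, 8.5]].

Step 3 — invert S. det(S) = 0.7·8.5 - (-0.25)² = 5.8875.
  S^{-1} = (1/det) · [[d, -b], [-b, a]] = [[1.4437, 0.0425],
 [0.0425, 0.1189]].

Step 4 — quadratic form (x̄ - mu_0)^T · S^{-1} · (x̄ - mu_0):
  S^{-1} · (x̄ - mu_0) = (0.4586, 0.4841),
  (x̄ - mu_0)^T · [...] = (0.2)·(0.4586) + (4)·(0.4841) = 2.028.

Step 5 — scale by n: T² = 5 · 2.028 = 10.1401.

T² ≈ 10.1401


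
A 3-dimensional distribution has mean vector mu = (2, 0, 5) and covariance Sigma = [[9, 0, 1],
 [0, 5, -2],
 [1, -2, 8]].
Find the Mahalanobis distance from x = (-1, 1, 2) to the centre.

Step 1 — centre the observation: (x - mu) = (-3, 1, -3).

Step 2 — invert Sigma (cofactor / det for 3×3, or solve directly):
  Sigma^{-1} = [[0.1129, -0.0063, -0.0157],
 [-0.0063, 0.2226, 0.0564],
 [-0.0157, 0.0564, 0.1411]].

Step 3 — form the quadratic (x - mu)^T · Sigma^{-1} · (x - mu):
  Sigma^{-1} · (x - mu) = (-0.2978, 0.0721, -0.3197).
  (x - mu)^T · [Sigma^{-1} · (x - mu)] = (-3)·(-0.2978) + (1)·(0.0721) + (-3)·(-0.3197) = 1.9248.

Step 4 — take square root: d = √(1.9248) ≈ 1.3874.

d(x, mu) = √(1.9248) ≈ 1.3874


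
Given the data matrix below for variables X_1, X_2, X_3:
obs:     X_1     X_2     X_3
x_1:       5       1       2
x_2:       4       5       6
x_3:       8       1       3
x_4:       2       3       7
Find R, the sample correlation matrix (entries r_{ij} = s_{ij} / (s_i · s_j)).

Step 1 — column means:
  mean(X_1) = (5 + 4 + 8 + 2) / 4 = 19/4 = 4.75
  mean(X_2) = (1 + 5 + 1 + 3) / 4 = 10/4 = 2.5
  mean(X_3) = (2 + 6 + 3 + 7) / 4 = 18/4 = 4.5

Step 2 — sample variances and covariances s[i,j] = (1/(n-1)) · Σ_k (x_{k,i} - mean_i) · (x_{k,j} - mean_j), with n-1 = 3:
  s[X_1,X_1] = ((0.25)·(0.25) + (-0.75)·(-0.75) + (3.25)·(3.25) + (-2.75)·(-2.75)) / 3 = 18.75/3 = 6.25
  s[X_1,X_2] = ((0.25)·(-1.5) + (-0.75)·(2.5) + (3.25)·(-1.5) + (-2.75)·(0.5)) / 3 = -8.5/3 = -2.8333
  s[X_1,X_3] = ((0.25)·(-2.5) + (-0.75)·(1.5) + (3.25)·(-1.5) + (-2.75)·(2.5)) / 3 = -13.5/3 = -4.5
  s[X_2,X_2] = ((-1.5)·(-1.5) + (2.5)·(2.5) + (-1.5)·(-1.5) + (0.5)·(0.5)) / 3 = 11/3 = 3.6667
  s[X_2,X_3] = ((-1.5)·(-2.5) + (2.5)·(1.5) + (-1.5)·(-1.5) + (0.5)·(2.5)) / 3 = 11/3 = 3.6667
  s[X_3,X_3] = ((-2.5)·(-2.5) + (1.5)·(1.5) + (-1.5)·(-1.5) + (2.5)·(2.5)) / 3 = 17/3 = 5.6667
  Sample standard deviations s_i = √(s[i,i]):
  s(X_1) = √(6.25) = 2.5
  s(X_2) = √(3.6667) = 1.9149
  s(X_3) = √(5.6667) = 2.3805

Step 3 — r_{ij} = s_{ij} / (s_i · s_j):
  r[X_1,X_1] = 1 (diagonal).
  r[X_1,X_2] = -2.8333 / (2.5 · 1.9149) = -2.8333 / 4.7871 = -0.5919
  r[X_1,X_3] = -4.5 / (2.5 · 2.3805) = -4.5 / 5.9512 = -0.7562
  r[X_2,X_2] = 1 (diagonal).
  r[X_2,X_3] = 3.6667 / (1.9149 · 2.3805) = 3.6667 / 4.5583 = 0.8044
  r[X_3,X_3] = 1 (diagonal).

R is symmetric with unit diagonal. Assembling:

R = [[1, -0.5919, -0.7562],
 [-0.5919, 1, 0.8044],
 [-0.7562, 0.8044, 1]]


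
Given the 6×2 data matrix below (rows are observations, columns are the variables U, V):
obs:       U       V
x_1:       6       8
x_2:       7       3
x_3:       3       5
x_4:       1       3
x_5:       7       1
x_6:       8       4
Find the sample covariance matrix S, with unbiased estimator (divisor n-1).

Step 1 — column means:
  mean(U) = (6 + 7 + 3 + 1 + 7 + 8) / 6 = 32/6 = 5.3333
  mean(V) = (8 + 3 + 5 + 3 + 1 + 4) / 6 = 24/6 = 4

Step 2 — sample covariance S[i,j] = (1/(n-1)) · Σ_k (x_{k,i} - mean_i) · (x_{k,j} - mean_j), with n-1 = 5.
  S[U,U] = ((0.6667)·(0.6667) + (1.6667)·(1.6667) + (-2.3333)·(-2.3333) + (-4.3333)·(-4.3333) + (1.6667)·(1.6667) + (2.6667)·(2.6667)) / 5 = 37.3333/5 = 7.4667
  S[U,V] = ((0.6667)·(4) + (1.6667)·(-1) + (-2.3333)·(1) + (-4.3333)·(-1) + (1.6667)·(-3) + (2.6667)·(0)) / 5 = -2/5 = -0.4
  S[V,V] = ((4)·(4) + (-1)·(-1) + (1)·(1) + (-1)·(-1) + (-3)·(-3) + (0)·(0)) / 5 = 28/5 = 5.6

S is symmetric (S[j,i] = S[i,j]). Assembling:

S = [[7.4667, -0.4],
 [-0.4, 5.6]]


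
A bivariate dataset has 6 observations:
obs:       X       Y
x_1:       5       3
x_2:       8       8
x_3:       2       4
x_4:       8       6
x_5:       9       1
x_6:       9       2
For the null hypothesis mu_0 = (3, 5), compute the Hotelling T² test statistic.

Step 1 — sample mean vector:
  mean(X) = (5 + 8 + 2 + 8 + 9 + 9) / 6 = 41/6 = 6.8333
  mean(Y) = (3 + 8 + 4 + 6 + 1 + 2) / 6 = 24/6 = 4
  x̄ = (6.8333, 4),  deviation x̄ - mu_0 = (6.8333, 4) - (3, 5) = (3.8333, -1).

Step 2 — sample covariance matrix, S[i,j] = (1/(n-1)) · Σ_k (x_{k,i} - mean_i) · (x_{k,j} - mean_j), divisor n-1 = 5:
  S[X,X] = ((-1.8333)·(-1.8333) + (1.1667)·(1.1667) + (-4.8333)·(-4.8333) + (1.1667)·(1.1667) + (2.1667)·(2.1667) + (2.1667)·(2.1667)) / 5 = 38.8333/5 = 7.7667
  S[X,Y] = ((-1.8333)·(-1) + (1.1667)·(4) + (-4.8333)·(0) + (1.1667)·(2) + (2.1667)·(-3) + (2.1667)·(-2)) / 5 = -2/5 = -0.4
  S[Y,Y] = ((-1)·(-1) + (4)·(4) + (0)·(0) + (2)·(2) + (-3)·(-3) + (-2)·(-2)) / 5 = 34/5 = 6.8
  S = [[7.7667, -0.4],
 [-0.4, 6.8]].

Step 3 — invert S. det(S) = 7.7667·6.8 - (-0.4)² = 52.6533.
  S^{-1} = (1/det) · [[d, -b], [-b, a]] = [[0.1291, 0.0076],
 [0.0076, 0.1475]].

Step 4 — quadratic form (x̄ - mu_0)^T · S^{-1} · (x̄ - mu_0):
  S^{-1} · (x̄ - mu_0) = (0.4875, -0.1184),
  (x̄ - mu_0)^T · [...] = (3.8333)·(0.4875) + (-1)·(-0.1184) = 1.987.

Step 5 — scale by n: T² = 6 · 1.987 = 11.922.

T² ≈ 11.922


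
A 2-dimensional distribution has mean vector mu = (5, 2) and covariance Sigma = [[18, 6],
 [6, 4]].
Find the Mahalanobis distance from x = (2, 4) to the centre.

Step 1 — centre the observation: (x - mu) = (-3, 2).

Step 2 — invert Sigma. det(Sigma) = 18·4 - (6)² = 36.
  Sigma^{-1} = (1/det) · [[d, -b], [-b, a]] = [[0.1111, -0.1667],
 [-0.1667, 0.5]].

Step 3 — form the quadratic (x - mu)^T · Sigma^{-1} · (x - mu):
  Sigma^{-1} · (x - mu) = (-0.6667, 1.5).
  (x - mu)^T · [Sigma^{-1} · (x - mu)] = (-3)·(-0.6667) + (2)·(1.5) = 5.

Step 4 — take square root: d = √(5) ≈ 2.2361.

d(x, mu) = √(5) ≈ 2.2361
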